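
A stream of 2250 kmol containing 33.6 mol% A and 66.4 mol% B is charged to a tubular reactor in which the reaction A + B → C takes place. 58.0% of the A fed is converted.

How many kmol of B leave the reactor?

A reacted = 0.58 × 756 = 438.5 kmol; ν_A = −1, so ξ = 438.5/1 = 438.5 kmol.
Outlet amounts (n = n₀ + ν ξ):
  A: 756 − 1(438.5) = 317.5
  B: 1494 − 1(438.5) = 1056
  C: 0 + 1(438.5) = 438.5

1060 kmol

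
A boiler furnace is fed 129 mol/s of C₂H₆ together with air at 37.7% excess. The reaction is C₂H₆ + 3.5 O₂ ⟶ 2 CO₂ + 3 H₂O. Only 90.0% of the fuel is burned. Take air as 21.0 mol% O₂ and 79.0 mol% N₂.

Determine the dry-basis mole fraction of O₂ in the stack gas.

Stoichiometric O₂ = 3.5 × 129 = 451.5 mol/s; O₂ fed = 451.5 × 1.377 = 621.7 mol/s.
N₂ fed = 621.7 × 79/21 = 2339 mol/s.
Fuel reacted = 0.9 × 129 → ξ = 116.1 mol/s.
Outlet (n = n₀ + ν ξ):
  C₂H₆: 129 − 1(116.1) = 12.9
  O₂: 621.7 − 3.5(116.1) = 215.4
  N₂: 2339 (inert)
  CO₂: 0 + 2(116.1) = 232.2
  H₂O: 0 + 3(116.1) = 348.3
Dry total = 2799 mol/s; y_O₂ (dry) = 215.4 / 2799 = 0.07694.

0.0769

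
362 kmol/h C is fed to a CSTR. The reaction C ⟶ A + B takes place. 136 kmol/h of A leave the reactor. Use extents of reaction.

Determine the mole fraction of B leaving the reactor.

0.273

For A: n = n₀ + 1ξ → 136 = 0 + 1ξ, giving ξ = 136 kmol/h.
Outlet amounts (n = n₀ + ν ξ):
  C: 362 − 1(136) = 226
  A: 0 + 1(136) = 136
  B: 0 + 1(136) = 136
Total out = 498 kmol/h; y_B = 136 / 498 = 0.2731.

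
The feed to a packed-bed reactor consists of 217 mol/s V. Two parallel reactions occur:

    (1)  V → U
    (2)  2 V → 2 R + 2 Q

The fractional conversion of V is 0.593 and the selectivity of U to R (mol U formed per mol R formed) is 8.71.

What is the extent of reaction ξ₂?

Conversion of V: V consumed = 0.593 × 217 = 128.7 mol/s = 1ξ₁ + 2ξ₂.
Selectivity: 1ξ₁ / (2ξ₂) = 8.71 → ξ₁ = 17.42 ξ₂.
Substitute: (1·17.42 + 2) ξ₂ = 128.7 → ξ₂ = 6.626 mol/s, ξ₁ = 115.4 mol/s.
Outlet amounts (n = n₀ + Σ ν·ξ):
  V: 217 − 1(115.4) − 2(6.626) = 88.32
  U: 0 + 1(115.4) = 115.4
  R: 0 + 2(6.626) = 13.25
  Q: 0 + 2(6.626) = 13.25

ξ₂ = 6.63 mol/s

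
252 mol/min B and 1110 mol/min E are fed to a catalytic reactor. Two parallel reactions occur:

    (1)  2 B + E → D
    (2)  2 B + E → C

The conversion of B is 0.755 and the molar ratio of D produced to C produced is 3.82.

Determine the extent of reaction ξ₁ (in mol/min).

ξ₁ = 75.4 mol/min

Conversion of B: B consumed = 0.755 × 252 = 190.3 mol/min = 2ξ₁ + 2ξ₂.
Selectivity: 1ξ₁ / (1ξ₂) = 3.82 → ξ₁ = 3.82 ξ₂.
Substitute: (2·3.82 + 2) ξ₂ = 190.3 → ξ₂ = 19.74 mol/min, ξ₁ = 75.39 mol/min.
Outlet amounts (n = n₀ + Σ ν·ξ):
  B: 252 − 2(75.39) − 2(19.74) = 61.74
  E: 1110 − 1(75.39) − 1(19.74) = 1015
  D: 0 + 1(75.39) = 75.39
  C: 0 + 1(19.74) = 19.74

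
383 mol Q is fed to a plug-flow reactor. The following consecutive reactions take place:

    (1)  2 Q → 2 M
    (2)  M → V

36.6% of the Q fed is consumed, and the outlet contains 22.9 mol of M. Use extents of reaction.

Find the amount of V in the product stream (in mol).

117 mol

Conversion of Q: Q consumed = 2ξ₁ = 0.366 × 383 → ξ₁ = 70.09 mol.
M balance: n_M = 0 + 2ξ₁ − 1ξ₂ = 22.9 → ξ₂ = (2·70.09 − 22.9)/1 = 117.3 mol.
Outlet amounts (n = n₀ + Σ ν·ξ):
  Q: 383 − 2(70.09) = 242.8
  M: 0 + 2(70.09) − 1(117.3) = 22.9
  V: 0 + 1(117.3) = 117.3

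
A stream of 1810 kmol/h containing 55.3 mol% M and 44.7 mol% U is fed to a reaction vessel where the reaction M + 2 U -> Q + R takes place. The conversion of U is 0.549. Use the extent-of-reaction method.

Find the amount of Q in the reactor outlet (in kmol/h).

222 kmol/h

U reacted = 0.549 × 809.1 = 444.2 kmol/h; ν_U = −2, so ξ = 444.2/2 = 222.1 kmol/h.
Outlet amounts (n = n₀ + ν ξ):
  M: 1001 − 1(222.1) = 778.8
  U: 809.1 − 2(222.1) = 364.9
  Q: 0 + 1(222.1) = 222.1
  R: 0 + 1(222.1) = 222.1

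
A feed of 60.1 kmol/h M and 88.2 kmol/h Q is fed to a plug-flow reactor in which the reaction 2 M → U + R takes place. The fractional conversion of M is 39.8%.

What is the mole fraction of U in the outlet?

0.0806

M reacted = 0.398 × 60.1 = 23.92 kmol/h; ν_M = −2, so ξ = 23.92/2 = 11.96 kmol/h.
Outlet amounts (n = n₀ + ν ξ):
  M: 60.1 − 2(11.96) = 36.18
  U: 0 + 1(11.96) = 11.96
  R: 0 + 1(11.96) = 11.96
  Q: 88.2 (inert)
Total out = 148.3 kmol/h; y_U = 11.96 / 148.3 = 0.08065.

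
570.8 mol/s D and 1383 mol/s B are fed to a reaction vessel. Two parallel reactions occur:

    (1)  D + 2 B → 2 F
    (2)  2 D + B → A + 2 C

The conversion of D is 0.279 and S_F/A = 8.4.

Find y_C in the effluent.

Conversion of D: D consumed = 0.279 × 570.8 = 159.3 mol/s = 1ξ₁ + 2ξ₂.
Selectivity: 2ξ₁ / (1ξ₂) = 8.4 → ξ₁ = 4.2 ξ₂.
Substitute: (1·4.2 + 2) ξ₂ = 159.3 → ξ₂ = 25.69 mol/s, ξ₁ = 107.9 mol/s.
Outlet amounts (n = n₀ + Σ ν·ξ):
  D: 570.8 − 1(107.9) − 2(25.69) = 411.5
  B: 1383 − 2(107.9) − 1(25.69) = 1142
  F: 0 + 2(107.9) = 215.8
  A: 0 + 1(25.69) = 25.69
  C: 0 + 2(25.69) = 51.37
Total out = 1846 mol/s; y_C = 51.37 / 1846 = 0.02783.

0.0278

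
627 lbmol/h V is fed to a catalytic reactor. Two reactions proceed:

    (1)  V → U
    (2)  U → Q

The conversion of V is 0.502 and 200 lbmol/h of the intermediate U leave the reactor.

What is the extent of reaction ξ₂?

Conversion of V: V consumed = 1ξ₁ = 0.502 × 627 → ξ₁ = 314.8 lbmol/h.
U balance: n_U = 0 + 1ξ₁ − 1ξ₂ = 200 → ξ₂ = (1·314.8 − 200)/1 = 114.8 lbmol/h.
Outlet amounts (n = n₀ + Σ ν·ξ):
  V: 627 − 1(314.8) = 312.2
  U: 0 + 1(314.8) − 1(114.8) = 200
  Q: 0 + 1(114.8) = 114.8

ξ₂ = 115 lbmol/h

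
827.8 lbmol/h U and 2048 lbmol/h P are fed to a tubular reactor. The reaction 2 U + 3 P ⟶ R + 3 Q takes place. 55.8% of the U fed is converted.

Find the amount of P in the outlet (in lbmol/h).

1360 lbmol/h

U reacted = 0.558 × 827.8 = 461.9 lbmol/h; ν_U = −2, so ξ = 461.9/2 = 231 lbmol/h.
Outlet amounts (n = n₀ + ν ξ):
  U: 827.8 − 2(231) = 365.9
  P: 2048 − 3(231) = 1355
  R: 0 + 1(231) = 231
  Q: 0 + 3(231) = 692.9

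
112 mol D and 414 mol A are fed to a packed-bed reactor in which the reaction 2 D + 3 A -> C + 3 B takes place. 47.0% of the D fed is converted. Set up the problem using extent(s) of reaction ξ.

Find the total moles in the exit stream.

D reacted = 0.47 × 112 = 52.64 mol; ν_D = −2, so ξ = 52.64/2 = 26.32 mol.
Outlet amounts (n = n₀ + ν ξ):
  D: 112 − 2(26.32) = 59.36
  A: 414 − 3(26.32) = 335
  C: 0 + 1(26.32) = 26.32
  B: 0 + 3(26.32) = 78.96
Total out = 59.36 + 335 + 26.32 + 78.96 = 499.7 mol.

500 mol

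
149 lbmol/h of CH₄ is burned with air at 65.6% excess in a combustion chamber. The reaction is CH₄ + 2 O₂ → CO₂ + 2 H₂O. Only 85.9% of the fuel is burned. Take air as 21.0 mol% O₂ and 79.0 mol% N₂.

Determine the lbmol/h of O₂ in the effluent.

238 lbmol/h

Stoichiometric O₂ = 2 × 149 = 298 lbmol/h; O₂ fed = 298 × 1.656 = 493.5 lbmol/h.
N₂ fed = 493.5 × 79/21 = 1856 lbmol/h.
Fuel reacted = 0.859 × 149 → ξ = 128 lbmol/h.
Outlet (n = n₀ + ν ξ):
  CH₄: 149 − 1(128) = 21.01
  O₂: 493.5 − 2(128) = 237.5
  N₂: 1856 (inert)
  CO₂: 0 + 1(128) = 128
  H₂O: 0 + 2(128) = 256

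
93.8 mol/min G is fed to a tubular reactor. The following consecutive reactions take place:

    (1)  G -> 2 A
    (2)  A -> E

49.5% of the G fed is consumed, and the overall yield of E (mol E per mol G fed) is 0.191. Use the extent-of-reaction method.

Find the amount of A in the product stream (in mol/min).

Conversion of G: G consumed = 1ξ₁ = 0.495 × 93.8 → ξ₁ = 46.43 mol/min.
Yield of E: 1ξ₂ / 93.8 = 0.191 → ξ₂ = 17.92 mol/min.
Outlet amounts (n = n₀ + Σ ν·ξ):
  G: 93.8 − 1(46.43) = 47.37
  A: 0 + 2(46.43) − 1(17.92) = 74.95
  E: 0 + 1(17.92) = 17.92

74.9 mol/min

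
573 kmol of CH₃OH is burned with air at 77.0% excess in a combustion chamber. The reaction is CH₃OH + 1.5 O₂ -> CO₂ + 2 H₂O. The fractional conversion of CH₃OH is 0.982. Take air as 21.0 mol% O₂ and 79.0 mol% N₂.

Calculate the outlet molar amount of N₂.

5720 kmol

Stoichiometric O₂ = 1.5 × 573 = 859.5 kmol; O₂ fed = 859.5 × 1.770 = 1521 kmol.
N₂ fed = 1521 × 79/21 = 5723 kmol.
Fuel reacted = 0.982 × 573 → ξ = 562.7 kmol.
Outlet (n = n₀ + ν ξ):
  CH₃OH: 573 − 1(562.7) = 10.31
  O₂: 1521 − 1.5(562.7) = 677.3
  N₂: 5723 (inert)
  CO₂: 0 + 1(562.7) = 562.7
  H₂O: 0 + 2(562.7) = 1125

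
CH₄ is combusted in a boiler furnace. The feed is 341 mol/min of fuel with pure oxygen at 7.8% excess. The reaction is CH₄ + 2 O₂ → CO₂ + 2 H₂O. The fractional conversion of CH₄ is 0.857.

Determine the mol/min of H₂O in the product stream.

584 mol/min

Stoichiometric O₂ = 2 × 341 = 682 mol/min; O₂ fed = 682 × 1.078 = 735.2 mol/min.
Fuel reacted = 0.857 × 341 → ξ = 292.2 mol/min.
Outlet (n = n₀ + ν ξ):
  CH₄: 341 − 1(292.2) = 48.76
  O₂: 735.2 − 2(292.2) = 150.7
  CO₂: 0 + 1(292.2) = 292.2
  H₂O: 0 + 2(292.2) = 584.5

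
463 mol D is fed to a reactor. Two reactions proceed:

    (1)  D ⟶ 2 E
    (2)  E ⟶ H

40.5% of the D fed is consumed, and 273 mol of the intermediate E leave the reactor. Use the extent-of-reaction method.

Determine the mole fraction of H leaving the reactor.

Conversion of D: D consumed = 1ξ₁ = 0.405 × 463 → ξ₁ = 187.5 mol.
E balance: n_E = 0 + 2ξ₁ − 1ξ₂ = 273 → ξ₂ = (2·187.5 − 273)/1 = 102 mol.
Outlet amounts (n = n₀ + Σ ν·ξ):
  D: 463 − 1(187.5) = 275.5
  E: 0 + 2(187.5) − 1(102) = 273
  H: 0 + 1(102) = 102
Total out = 650.5 mol; y_H = 102 / 650.5 = 0.1568.

0.157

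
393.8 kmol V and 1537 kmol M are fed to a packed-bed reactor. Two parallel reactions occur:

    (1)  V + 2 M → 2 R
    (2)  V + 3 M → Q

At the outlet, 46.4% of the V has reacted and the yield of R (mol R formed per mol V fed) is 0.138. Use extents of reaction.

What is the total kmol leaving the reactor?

1440 kmol

Yield of R: 2ξ₁ / 393.8 = 0.138 → ξ₁ = 27.17 kmol.
Conversion of V: 1ξ₁ + 1ξ₂ = 0.464 × 393.8 = 182.7 → ξ₂ = 155.6 kmol.
Outlet amounts (n = n₀ + Σ ν·ξ):
  V: 393.8 − 1(27.17) − 1(155.6) = 211.1
  M: 1537 − 2(27.17) − 3(155.6) = 1016
  R: 0 + 2(27.17) = 54.34
  Q: 0 + 1(155.6) = 155.6
Total out = 211.1 + 1016 + 54.34 + 155.6 = 1437 kmol.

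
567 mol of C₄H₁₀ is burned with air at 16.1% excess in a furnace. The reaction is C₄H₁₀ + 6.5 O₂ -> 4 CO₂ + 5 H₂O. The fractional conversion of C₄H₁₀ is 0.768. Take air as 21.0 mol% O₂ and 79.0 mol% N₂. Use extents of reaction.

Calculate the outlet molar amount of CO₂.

Stoichiometric O₂ = 6.5 × 567 = 3686 mol; O₂ fed = 3686 × 1.161 = 4279 mol.
N₂ fed = 4279 × 79/21 = 16100 mol.
Fuel reacted = 0.768 × 567 → ξ = 435.5 mol.
Outlet (n = n₀ + ν ξ):
  C₄H₁₀: 567 − 1(435.5) = 131.5
  O₂: 4279 − 6.5(435.5) = 1448
  N₂: 16100 (inert)
  CO₂: 0 + 4(435.5) = 1742
  H₂O: 0 + 5(435.5) = 2177

1740 mol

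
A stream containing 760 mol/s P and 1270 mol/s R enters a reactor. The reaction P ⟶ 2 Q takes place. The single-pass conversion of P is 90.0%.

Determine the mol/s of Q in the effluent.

1370 mol/s

P reacted = 0.9 × 760 = 684 mol/s; ν_P = −1, so ξ = 684/1 = 684 mol/s.
Outlet amounts (n = n₀ + ν ξ):
  P: 760 − 1(684) = 76
  Q: 0 + 2(684) = 1368
  R: 1270 (inert)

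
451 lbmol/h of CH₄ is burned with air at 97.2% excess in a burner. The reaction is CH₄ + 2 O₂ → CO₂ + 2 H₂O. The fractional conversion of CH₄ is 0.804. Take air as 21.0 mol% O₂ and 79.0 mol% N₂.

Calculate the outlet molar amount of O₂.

1050 lbmol/h

Stoichiometric O₂ = 2 × 451 = 902 lbmol/h; O₂ fed = 902 × 1.972 = 1779 lbmol/h.
N₂ fed = 1779 × 79/21 = 6691 lbmol/h.
Fuel reacted = 0.804 × 451 → ξ = 362.6 lbmol/h.
Outlet (n = n₀ + ν ξ):
  CH₄: 451 − 1(362.6) = 88.4
  O₂: 1779 − 2(362.6) = 1054
  N₂: 6691 (inert)
  CO₂: 0 + 1(362.6) = 362.6
  H₂O: 0 + 2(362.6) = 725.2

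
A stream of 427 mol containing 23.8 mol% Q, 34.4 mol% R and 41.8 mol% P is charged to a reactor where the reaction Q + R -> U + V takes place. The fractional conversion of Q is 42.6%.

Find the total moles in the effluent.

427 mol

Q reacted = 0.426 × 101.6 = 43.29 mol; ν_Q = −1, so ξ = 43.29/1 = 43.29 mol.
Outlet amounts (n = n₀ + ν ξ):
  Q: 101.6 − 1(43.29) = 58.33
  R: 146.9 − 1(43.29) = 103.6
  U: 0 + 1(43.29) = 43.29
  V: 0 + 1(43.29) = 43.29
  P: 178.5 (inert)
Total out = 58.33 + 103.6 + 43.29 + 43.29 + 178.5 = 427 mol.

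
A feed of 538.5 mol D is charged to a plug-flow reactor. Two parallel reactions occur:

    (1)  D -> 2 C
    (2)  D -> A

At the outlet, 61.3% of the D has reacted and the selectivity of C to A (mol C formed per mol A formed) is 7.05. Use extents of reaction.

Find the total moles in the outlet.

796 mol

Conversion of D: D consumed = 0.613 × 538.5 = 330.1 mol = 1ξ₁ + 1ξ₂.
Selectivity: 2ξ₁ / (1ξ₂) = 7.05 → ξ₁ = 3.525 ξ₂.
Substitute: (1·3.525 + 1) ξ₂ = 330.1 → ξ₂ = 72.95 mol, ξ₁ = 257.2 mol.
Outlet amounts (n = n₀ + Σ ν·ξ):
  D: 538.5 − 1(257.2) − 1(72.95) = 208.4
  C: 0 + 2(257.2) = 514.3
  A: 0 + 1(72.95) = 72.95
Total out = 208.4 + 514.3 + 72.95 = 795.7 mol.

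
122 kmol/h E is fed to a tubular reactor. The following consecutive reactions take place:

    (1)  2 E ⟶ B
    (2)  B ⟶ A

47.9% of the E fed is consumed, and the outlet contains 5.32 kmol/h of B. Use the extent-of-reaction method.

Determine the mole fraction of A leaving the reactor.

0.258

Conversion of E: E consumed = 2ξ₁ = 0.479 × 122 → ξ₁ = 29.22 kmol/h.
B balance: n_B = 0 + 1ξ₁ − 1ξ₂ = 5.32 → ξ₂ = (1·29.22 − 5.32)/1 = 23.9 kmol/h.
Outlet amounts (n = n₀ + Σ ν·ξ):
  E: 122 − 2(29.22) = 63.56
  B: 0 + 1(29.22) − 1(23.9) = 5.32
  A: 0 + 1(23.9) = 23.9
Total out = 92.78 kmol/h; y_A = 23.9 / 92.78 = 0.2576.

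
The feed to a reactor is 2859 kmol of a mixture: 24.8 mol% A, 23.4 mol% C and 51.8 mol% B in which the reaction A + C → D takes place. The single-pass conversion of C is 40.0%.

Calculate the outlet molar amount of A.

441 kmol

C reacted = 0.4 × 669 = 267.6 kmol; ν_C = −1, so ξ = 267.6/1 = 267.6 kmol.
Outlet amounts (n = n₀ + ν ξ):
  A: 709 − 1(267.6) = 441.4
  C: 669 − 1(267.6) = 401.4
  D: 0 + 1(267.6) = 267.6
  B: 1481 (inert)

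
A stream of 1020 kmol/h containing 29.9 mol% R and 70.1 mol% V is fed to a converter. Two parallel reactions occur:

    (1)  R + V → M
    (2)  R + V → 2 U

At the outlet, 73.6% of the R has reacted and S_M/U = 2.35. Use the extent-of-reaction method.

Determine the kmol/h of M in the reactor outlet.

Conversion of R: R consumed = 0.736 × 305 = 224.5 kmol/h = 1ξ₁ + 1ξ₂.
Selectivity: 1ξ₁ / (2ξ₂) = 2.35 → ξ₁ = 4.7 ξ₂.
Substitute: (1·4.7 + 1) ξ₂ = 224.5 → ξ₂ = 39.38 kmol/h, ξ₁ = 185.1 kmol/h.
Outlet amounts (n = n₀ + Σ ν·ξ):
  R: 305 − 1(185.1) − 1(39.38) = 80.51
  V: 715 − 1(185.1) − 1(39.38) = 490.6
  M: 0 + 1(185.1) = 185.1
  U: 0 + 2(39.38) = 78.76

185 kmol/h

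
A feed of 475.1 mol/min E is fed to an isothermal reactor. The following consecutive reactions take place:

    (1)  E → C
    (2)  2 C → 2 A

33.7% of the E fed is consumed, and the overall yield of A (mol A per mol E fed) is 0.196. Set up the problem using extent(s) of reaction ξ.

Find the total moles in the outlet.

475 mol/min

Conversion of E: E consumed = 1ξ₁ = 0.337 × 475.1 → ξ₁ = 160.1 mol/min.
Yield of A: 2ξ₂ / 475.1 = 0.196 → ξ₂ = 46.56 mol/min.
Outlet amounts (n = n₀ + Σ ν·ξ):
  E: 475.1 − 1(160.1) = 315
  C: 0 + 1(160.1) − 2(46.56) = 66.99
  A: 0 + 2(46.56) = 93.12
Total out = 315 + 66.99 + 93.12 = 475.1 mol/min.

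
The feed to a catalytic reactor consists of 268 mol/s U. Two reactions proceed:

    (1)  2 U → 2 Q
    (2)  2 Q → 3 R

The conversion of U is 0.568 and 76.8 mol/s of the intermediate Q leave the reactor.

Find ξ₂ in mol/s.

ξ₂ = 37.7 mol/s

Conversion of U: U consumed = 2ξ₁ = 0.568 × 268 → ξ₁ = 76.11 mol/s.
Q balance: n_Q = 0 + 2ξ₁ − 2ξ₂ = 76.8 → ξ₂ = (2·76.11 − 76.8)/2 = 37.71 mol/s.
Outlet amounts (n = n₀ + Σ ν·ξ):
  U: 268 − 2(76.11) = 115.8
  Q: 0 + 2(76.11) − 2(37.71) = 76.8
  R: 0 + 3(37.71) = 113.1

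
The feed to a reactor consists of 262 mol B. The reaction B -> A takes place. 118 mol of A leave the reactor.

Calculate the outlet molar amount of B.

For A: n = n₀ + 1ξ → 118 = 0 + 1ξ, giving ξ = 118 mol.
Outlet amounts (n = n₀ + ν ξ):
  B: 262 − 1(118) = 144
  A: 0 + 1(118) = 118

144 mol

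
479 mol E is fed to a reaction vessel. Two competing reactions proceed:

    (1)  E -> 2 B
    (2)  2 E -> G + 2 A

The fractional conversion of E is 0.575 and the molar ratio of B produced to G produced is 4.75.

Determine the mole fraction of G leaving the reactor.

0.091

Conversion of E: E consumed = 0.575 × 479 = 275.4 mol = 1ξ₁ + 2ξ₂.
Selectivity: 2ξ₁ / (1ξ₂) = 4.75 → ξ₁ = 2.375 ξ₂.
Substitute: (1·2.375 + 2) ξ₂ = 275.4 → ξ₂ = 62.95 mol, ξ₁ = 149.5 mol.
Outlet amounts (n = n₀ + Σ ν·ξ):
  E: 479 − 1(149.5) − 2(62.95) = 203.6
  B: 0 + 2(149.5) = 299
  G: 0 + 1(62.95) = 62.95
  A: 0 + 2(62.95) = 125.9
Total out = 691.5 mol; y_G = 62.95 / 691.5 = 0.09104.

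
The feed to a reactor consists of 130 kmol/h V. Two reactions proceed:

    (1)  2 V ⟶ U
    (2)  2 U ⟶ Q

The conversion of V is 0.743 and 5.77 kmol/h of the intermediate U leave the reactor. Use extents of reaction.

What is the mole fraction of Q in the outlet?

Conversion of V: V consumed = 2ξ₁ = 0.743 × 130 → ξ₁ = 48.3 kmol/h.
U balance: n_U = 0 + 1ξ₁ − 2ξ₂ = 5.77 → ξ₂ = (1·48.3 − 5.77)/2 = 21.26 kmol/h.
Outlet amounts (n = n₀ + Σ ν·ξ):
  V: 130 − 2(48.3) = 33.41
  U: 0 + 1(48.3) − 2(21.26) = 5.77
  Q: 0 + 1(21.26) = 21.26
Total out = 60.44 kmol/h; y_Q = 21.26 / 60.44 = 0.3518.

0.352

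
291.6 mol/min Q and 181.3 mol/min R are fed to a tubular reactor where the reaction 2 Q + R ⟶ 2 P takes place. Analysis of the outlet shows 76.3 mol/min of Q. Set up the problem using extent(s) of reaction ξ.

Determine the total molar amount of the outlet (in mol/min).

365 mol/min

For Q: n = n₀ − 2ξ → 76.3 = 291.6 − 2ξ, giving ξ = 107.7 mol/min.
Outlet amounts (n = n₀ + ν ξ):
  Q: 291.6 − 2(107.7) = 76.3
  R: 181.3 − 1(107.7) = 73.65
  P: 0 + 2(107.7) = 215.3
Total out = 76.3 + 73.65 + 215.3 = 365.2 mol/min.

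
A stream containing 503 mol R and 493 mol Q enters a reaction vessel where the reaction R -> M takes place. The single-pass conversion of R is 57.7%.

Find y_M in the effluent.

0.291

R reacted = 0.577 × 503 = 290.2 mol; ν_R = −1, so ξ = 290.2/1 = 290.2 mol.
Outlet amounts (n = n₀ + ν ξ):
  R: 503 − 1(290.2) = 212.8
  M: 0 + 1(290.2) = 290.2
  Q: 493 (inert)
Total out = 996 mol; y_M = 290.2 / 996 = 0.2914.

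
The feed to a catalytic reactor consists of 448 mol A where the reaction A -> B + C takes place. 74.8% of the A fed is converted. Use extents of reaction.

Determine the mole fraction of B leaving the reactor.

A reacted = 0.748 × 448 = 335.1 mol; ν_A = −1, so ξ = 335.1/1 = 335.1 mol.
Outlet amounts (n = n₀ + ν ξ):
  A: 448 − 1(335.1) = 112.9
  B: 0 + 1(335.1) = 335.1
  C: 0 + 1(335.1) = 335.1
Total out = 783.1 mol; y_B = 335.1 / 783.1 = 0.4279.

0.428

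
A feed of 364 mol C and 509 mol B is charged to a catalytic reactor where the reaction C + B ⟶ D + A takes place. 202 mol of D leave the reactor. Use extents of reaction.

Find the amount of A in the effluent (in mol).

For D: n = n₀ + 1ξ → 202 = 0 + 1ξ, giving ξ = 202 mol.
Outlet amounts (n = n₀ + ν ξ):
  C: 364 − 1(202) = 162
  B: 509 − 1(202) = 307
  D: 0 + 1(202) = 202
  A: 0 + 1(202) = 202

202 mol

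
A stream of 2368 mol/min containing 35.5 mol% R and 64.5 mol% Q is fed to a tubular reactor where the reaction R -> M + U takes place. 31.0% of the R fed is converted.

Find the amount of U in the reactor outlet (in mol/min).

R reacted = 0.31 × 840.6 = 260.6 mol/min; ν_R = −1, so ξ = 260.6/1 = 260.6 mol/min.
Outlet amounts (n = n₀ + ν ξ):
  R: 840.6 − 1(260.6) = 580
  M: 0 + 1(260.6) = 260.6
  U: 0 + 1(260.6) = 260.6
  Q: 1527 (inert)

261 mol/min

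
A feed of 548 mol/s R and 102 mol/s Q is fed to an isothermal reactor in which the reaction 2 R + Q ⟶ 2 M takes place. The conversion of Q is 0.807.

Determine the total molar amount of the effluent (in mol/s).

568 mol/s

Q reacted = 0.807 × 102 = 82.31 mol/s; ν_Q = −1, so ξ = 82.31/1 = 82.31 mol/s.
Outlet amounts (n = n₀ + ν ξ):
  R: 548 − 2(82.31) = 383.4
  Q: 102 − 1(82.31) = 19.69
  M: 0 + 2(82.31) = 164.6
Total out = 383.4 + 19.69 + 164.6 = 567.7 mol/s.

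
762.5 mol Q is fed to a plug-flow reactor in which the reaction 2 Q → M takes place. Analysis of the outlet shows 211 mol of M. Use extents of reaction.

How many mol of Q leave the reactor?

340 mol

For M: n = n₀ + 1ξ → 211 = 0 + 1ξ, giving ξ = 211 mol.
Outlet amounts (n = n₀ + ν ξ):
  Q: 762.5 − 2(211) = 340.5
  M: 0 + 1(211) = 211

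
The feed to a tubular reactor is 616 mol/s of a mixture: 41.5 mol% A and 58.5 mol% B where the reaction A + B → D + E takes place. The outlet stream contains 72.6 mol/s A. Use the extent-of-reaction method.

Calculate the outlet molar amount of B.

177 mol/s

For A: n = n₀ − 1ξ → 72.6 = 255.6 − 1ξ, giving ξ = 183 mol/s.
Outlet amounts (n = n₀ + ν ξ):
  A: 255.6 − 1(183) = 72.6
  B: 360.4 − 1(183) = 177.3
  D: 0 + 1(183) = 183
  E: 0 + 1(183) = 183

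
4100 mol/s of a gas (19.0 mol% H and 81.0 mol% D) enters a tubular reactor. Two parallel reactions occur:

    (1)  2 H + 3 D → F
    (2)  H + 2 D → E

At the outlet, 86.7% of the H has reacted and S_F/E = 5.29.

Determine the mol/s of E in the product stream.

Conversion of H: H consumed = 0.867 × 779 = 675.4 mol/s = 2ξ₁ + 1ξ₂.
Selectivity: 1ξ₁ / (1ξ₂) = 5.29 → ξ₁ = 5.29 ξ₂.
Substitute: (2·5.29 + 1) ξ₂ = 675.4 → ξ₂ = 58.32 mol/s, ξ₁ = 308.5 mol/s.
Outlet amounts (n = n₀ + Σ ν·ξ):
  H: 779 − 2(308.5) − 1(58.32) = 103.6
  D: 3321 − 3(308.5) − 2(58.32) = 2279
  F: 0 + 1(308.5) = 308.5
  E: 0 + 1(58.32) = 58.32

58.3 mol/s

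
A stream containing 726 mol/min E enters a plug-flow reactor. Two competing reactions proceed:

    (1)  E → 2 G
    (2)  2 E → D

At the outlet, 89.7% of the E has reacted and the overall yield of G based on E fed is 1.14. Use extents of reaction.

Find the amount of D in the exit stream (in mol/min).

Yield of G: 2ξ₁ / 726 = 1.14 → ξ₁ = 413.8 mol/min.
Conversion of E: 1ξ₁ + 2ξ₂ = 0.897 × 726 = 651.2 → ξ₂ = 118.7 mol/min.
Outlet amounts (n = n₀ + Σ ν·ξ):
  E: 726 − 1(413.8) − 2(118.7) = 74.78
  G: 0 + 2(413.8) = 827.6
  D: 0 + 1(118.7) = 118.7

119 mol/min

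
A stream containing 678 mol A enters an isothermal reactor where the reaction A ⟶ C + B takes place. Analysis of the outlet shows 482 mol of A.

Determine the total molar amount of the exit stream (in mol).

874 mol

For A: n = n₀ − 1ξ → 482 = 678 − 1ξ, giving ξ = 196 mol.
Outlet amounts (n = n₀ + ν ξ):
  A: 678 − 1(196) = 482
  C: 0 + 1(196) = 196
  B: 0 + 1(196) = 196
Total out = 482 + 196 + 196 = 874 mol.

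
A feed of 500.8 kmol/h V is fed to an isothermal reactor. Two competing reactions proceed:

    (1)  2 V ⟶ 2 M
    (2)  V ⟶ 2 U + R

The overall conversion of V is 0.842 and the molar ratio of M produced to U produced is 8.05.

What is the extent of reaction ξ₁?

ξ₁ = 199 kmol/h

Conversion of V: V consumed = 0.842 × 500.8 = 421.7 kmol/h = 2ξ₁ + 1ξ₂.
Selectivity: 2ξ₁ / (2ξ₂) = 8.05 → ξ₁ = 8.05 ξ₂.
Substitute: (2·8.05 + 1) ξ₂ = 421.7 → ξ₂ = 24.66 kmol/h, ξ₁ = 198.5 kmol/h.
Outlet amounts (n = n₀ + Σ ν·ξ):
  V: 500.8 − 2(198.5) − 1(24.66) = 79.13
  M: 0 + 2(198.5) = 397
  U: 0 + 2(24.66) = 49.32
  R: 0 + 1(24.66) = 24.66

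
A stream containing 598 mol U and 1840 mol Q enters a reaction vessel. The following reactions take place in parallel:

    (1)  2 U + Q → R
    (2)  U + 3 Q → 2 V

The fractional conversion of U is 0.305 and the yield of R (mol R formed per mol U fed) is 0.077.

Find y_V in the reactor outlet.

0.0834

Yield of R: 1ξ₁ / 598 = 0.077 → ξ₁ = 46.05 mol.
Conversion of U: 2ξ₁ + 1ξ₂ = 0.305 × 598 = 182.4 → ξ₂ = 90.3 mol.
Outlet amounts (n = n₀ + Σ ν·ξ):
  U: 598 − 2(46.05) − 1(90.3) = 415.6
  Q: 1840 − 1(46.05) − 3(90.3) = 1523
  R: 0 + 1(46.05) = 46.05
  V: 0 + 2(90.3) = 180.6
Total out = 2165 mol; y_V = 180.6 / 2165 = 0.0834.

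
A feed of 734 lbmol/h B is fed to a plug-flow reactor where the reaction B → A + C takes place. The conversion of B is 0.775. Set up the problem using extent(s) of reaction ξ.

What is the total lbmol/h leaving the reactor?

B reacted = 0.775 × 734 = 568.9 lbmol/h; ν_B = −1, so ξ = 568.9/1 = 568.9 lbmol/h.
Outlet amounts (n = n₀ + ν ξ):
  B: 734 − 1(568.9) = 165.1
  A: 0 + 1(568.9) = 568.9
  C: 0 + 1(568.9) = 568.9
Total out = 165.1 + 568.9 + 568.9 = 1303 lbmol/h.

1300 lbmol/h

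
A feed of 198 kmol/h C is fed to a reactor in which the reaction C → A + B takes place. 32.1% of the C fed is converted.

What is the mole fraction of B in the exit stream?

0.243

C reacted = 0.321 × 198 = 63.56 kmol/h; ν_C = −1, so ξ = 63.56/1 = 63.56 kmol/h.
Outlet amounts (n = n₀ + ν ξ):
  C: 198 − 1(63.56) = 134.4
  A: 0 + 1(63.56) = 63.56
  B: 0 + 1(63.56) = 63.56
Total out = 261.6 kmol/h; y_B = 63.56 / 261.6 = 0.243.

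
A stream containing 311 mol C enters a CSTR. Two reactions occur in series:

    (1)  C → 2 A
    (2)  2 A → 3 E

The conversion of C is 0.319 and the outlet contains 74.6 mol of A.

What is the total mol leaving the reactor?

Conversion of C: C consumed = 1ξ₁ = 0.319 × 311 → ξ₁ = 99.21 mol.
A balance: n_A = 0 + 2ξ₁ − 2ξ₂ = 74.6 → ξ₂ = (2·99.21 − 74.6)/2 = 61.91 mol.
Outlet amounts (n = n₀ + Σ ν·ξ):
  C: 311 − 1(99.21) = 211.8
  A: 0 + 2(99.21) − 2(61.91) = 74.6
  E: 0 + 3(61.91) = 185.7
Total out = 211.8 + 74.6 + 185.7 = 472.1 mol.

472 mol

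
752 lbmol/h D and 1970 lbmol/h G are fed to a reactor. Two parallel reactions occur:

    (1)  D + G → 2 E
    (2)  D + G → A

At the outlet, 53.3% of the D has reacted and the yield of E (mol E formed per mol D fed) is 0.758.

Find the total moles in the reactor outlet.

Yield of E: 2ξ₁ / 752 = 0.758 → ξ₁ = 285 lbmol/h.
Conversion of D: 1ξ₁ + 1ξ₂ = 0.533 × 752 = 400.8 → ξ₂ = 115.8 lbmol/h.
Outlet amounts (n = n₀ + Σ ν·ξ):
  D: 752 − 1(285) − 1(115.8) = 351.2
  G: 1970 − 1(285) − 1(115.8) = 1569
  E: 0 + 2(285) = 570
  A: 0 + 1(115.8) = 115.8
Total out = 351.2 + 1569 + 570 + 115.8 = 2606 lbmol/h.

2610 lbmol/h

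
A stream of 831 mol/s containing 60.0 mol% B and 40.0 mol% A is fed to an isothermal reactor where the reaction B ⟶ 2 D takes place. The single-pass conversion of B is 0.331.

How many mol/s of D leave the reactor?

330 mol/s

B reacted = 0.331 × 498.6 = 165 mol/s; ν_B = −1, so ξ = 165/1 = 165 mol/s.
Outlet amounts (n = n₀ + ν ξ):
  B: 498.6 − 1(165) = 333.6
  D: 0 + 2(165) = 330.1
  A: 332.4 (inert)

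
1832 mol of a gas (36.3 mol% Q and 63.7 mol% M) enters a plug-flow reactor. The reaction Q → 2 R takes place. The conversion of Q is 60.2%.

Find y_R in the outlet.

Q reacted = 0.602 × 665 = 400.3 mol; ν_Q = −1, so ξ = 400.3/1 = 400.3 mol.
Outlet amounts (n = n₀ + ν ξ):
  Q: 665 − 1(400.3) = 264.7
  R: 0 + 2(400.3) = 800.7
  M: 1167 (inert)
Total out = 2232 mol; y_R = 800.7 / 2232 = 0.3587.

0.359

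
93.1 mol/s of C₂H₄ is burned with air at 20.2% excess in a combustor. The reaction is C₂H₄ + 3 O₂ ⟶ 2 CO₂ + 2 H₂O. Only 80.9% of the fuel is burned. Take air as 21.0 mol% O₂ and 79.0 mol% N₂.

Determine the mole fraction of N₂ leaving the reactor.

0.747

Stoichiometric O₂ = 3 × 93.1 = 279.3 mol/s; O₂ fed = 279.3 × 1.202 = 335.7 mol/s.
N₂ fed = 335.7 × 79/21 = 1263 mol/s.
Fuel reacted = 0.809 × 93.1 → ξ = 75.32 mol/s.
Outlet (n = n₀ + ν ξ):
  C₂H₄: 93.1 − 1(75.32) = 17.78
  O₂: 335.7 − 3(75.32) = 109.8
  N₂: 1263 (inert)
  CO₂: 0 + 2(75.32) = 150.6
  H₂O: 0 + 2(75.32) = 150.6
Total out = 1692 mol/s; y_N₂ = 1263 / 1692 = 0.7465.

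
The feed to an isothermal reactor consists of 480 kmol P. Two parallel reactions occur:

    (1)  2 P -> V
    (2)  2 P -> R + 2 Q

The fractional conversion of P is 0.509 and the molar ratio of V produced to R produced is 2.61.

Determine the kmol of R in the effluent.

Conversion of P: P consumed = 0.509 × 480 = 244.3 kmol = 2ξ₁ + 2ξ₂.
Selectivity: 1ξ₁ / (1ξ₂) = 2.61 → ξ₁ = 2.61 ξ₂.
Substitute: (2·2.61 + 2) ξ₂ = 244.3 → ξ₂ = 33.84 kmol, ξ₁ = 88.32 kmol.
Outlet amounts (n = n₀ + Σ ν·ξ):
  P: 480 − 2(88.32) − 2(33.84) = 235.7
  V: 0 + 1(88.32) = 88.32
  R: 0 + 1(33.84) = 33.84
  Q: 0 + 2(33.84) = 67.68

33.8 kmol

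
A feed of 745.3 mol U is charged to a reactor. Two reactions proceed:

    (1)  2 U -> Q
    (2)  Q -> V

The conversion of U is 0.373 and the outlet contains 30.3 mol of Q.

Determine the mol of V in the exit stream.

Conversion of U: U consumed = 2ξ₁ = 0.373 × 745.3 → ξ₁ = 139 mol.
Q balance: n_Q = 0 + 1ξ₁ − 1ξ₂ = 30.3 → ξ₂ = (1·139 − 30.3)/1 = 108.7 mol.
Outlet amounts (n = n₀ + Σ ν·ξ):
  U: 745.3 − 2(139) = 467.3
  Q: 0 + 1(139) − 1(108.7) = 30.3
  V: 0 + 1(108.7) = 108.7

109 mol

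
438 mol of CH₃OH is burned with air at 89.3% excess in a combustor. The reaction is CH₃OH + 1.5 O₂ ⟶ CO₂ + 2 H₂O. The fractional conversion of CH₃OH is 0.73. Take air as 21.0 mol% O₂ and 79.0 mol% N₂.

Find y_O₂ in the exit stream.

0.117

Stoichiometric O₂ = 1.5 × 438 = 657 mol; O₂ fed = 657 × 1.893 = 1244 mol.
N₂ fed = 1244 × 79/21 = 4679 mol.
Fuel reacted = 0.73 × 438 → ξ = 319.7 mol.
Outlet (n = n₀ + ν ξ):
  CH₃OH: 438 − 1(319.7) = 118.3
  O₂: 1244 − 1.5(319.7) = 764.1
  N₂: 4679 (inert)
  CO₂: 0 + 1(319.7) = 319.7
  H₂O: 0 + 2(319.7) = 639.5
Total out = 6520 mol; y_O₂ = 764.1 / 6520 = 0.1172.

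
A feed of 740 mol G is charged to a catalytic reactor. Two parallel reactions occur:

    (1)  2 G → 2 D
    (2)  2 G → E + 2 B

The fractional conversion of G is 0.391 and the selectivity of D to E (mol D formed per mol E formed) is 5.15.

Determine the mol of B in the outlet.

80.9 mol

Conversion of G: G consumed = 0.391 × 740 = 289.3 mol = 2ξ₁ + 2ξ₂.
Selectivity: 2ξ₁ / (1ξ₂) = 5.15 → ξ₁ = 2.575 ξ₂.
Substitute: (2·2.575 + 2) ξ₂ = 289.3 → ξ₂ = 40.47 mol, ξ₁ = 104.2 mol.
Outlet amounts (n = n₀ + Σ ν·ξ):
  G: 740 − 2(104.2) − 2(40.47) = 450.7
  D: 0 + 2(104.2) = 208.4
  E: 0 + 1(40.47) = 40.47
  B: 0 + 2(40.47) = 80.93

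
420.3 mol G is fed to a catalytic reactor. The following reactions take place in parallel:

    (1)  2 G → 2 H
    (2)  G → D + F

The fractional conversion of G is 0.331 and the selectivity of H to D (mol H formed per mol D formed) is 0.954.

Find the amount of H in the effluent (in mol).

67.9 mol

Conversion of G: G consumed = 0.331 × 420.3 = 139.1 mol = 2ξ₁ + 1ξ₂.
Selectivity: 2ξ₁ / (1ξ₂) = 0.954 → ξ₁ = 0.477 ξ₂.
Substitute: (2·0.477 + 1) ξ₂ = 139.1 → ξ₂ = 71.2 mol, ξ₁ = 33.96 mol.
Outlet amounts (n = n₀ + Σ ν·ξ):
  G: 420.3 − 2(33.96) − 1(71.2) = 281.2
  H: 0 + 2(33.96) = 67.92
  D: 0 + 1(71.2) = 71.2
  F: 0 + 1(71.2) = 71.2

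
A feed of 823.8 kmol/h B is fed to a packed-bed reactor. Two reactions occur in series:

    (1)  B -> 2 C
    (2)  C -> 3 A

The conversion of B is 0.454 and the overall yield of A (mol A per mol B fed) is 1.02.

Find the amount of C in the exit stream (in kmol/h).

468 kmol/h

Conversion of B: B consumed = 1ξ₁ = 0.454 × 823.8 → ξ₁ = 374 kmol/h.
Yield of A: 3ξ₂ / 823.8 = 1.02 → ξ₂ = 280.1 kmol/h.
Outlet amounts (n = n₀ + Σ ν·ξ):
  B: 823.8 − 1(374) = 449.8
  C: 0 + 2(374) − 1(280.1) = 467.9
  A: 0 + 3(280.1) = 840.3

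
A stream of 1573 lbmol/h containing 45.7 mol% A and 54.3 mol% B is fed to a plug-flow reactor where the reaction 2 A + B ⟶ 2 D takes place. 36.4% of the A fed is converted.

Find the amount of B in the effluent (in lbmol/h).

723 lbmol/h

A reacted = 0.364 × 718.9 = 261.7 lbmol/h; ν_A = −2, so ξ = 261.7/2 = 130.8 lbmol/h.
Outlet amounts (n = n₀ + ν ξ):
  A: 718.9 − 2(130.8) = 457.2
  B: 854.1 − 1(130.8) = 723.3
  D: 0 + 2(130.8) = 261.7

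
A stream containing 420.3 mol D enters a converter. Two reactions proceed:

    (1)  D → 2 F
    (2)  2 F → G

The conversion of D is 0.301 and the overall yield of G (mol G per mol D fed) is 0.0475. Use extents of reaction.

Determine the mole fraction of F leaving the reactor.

0.404

Conversion of D: D consumed = 1ξ₁ = 0.301 × 420.3 → ξ₁ = 126.5 mol.
Yield of G: 1ξ₂ / 420.3 = 0.0475 → ξ₂ = 19.96 mol.
Outlet amounts (n = n₀ + Σ ν·ξ):
  D: 420.3 − 1(126.5) = 293.8
  F: 0 + 2(126.5) − 2(19.96) = 213.1
  G: 0 + 1(19.96) = 19.96
Total out = 526.8 mol; y_F = 213.1 / 526.8 = 0.4045.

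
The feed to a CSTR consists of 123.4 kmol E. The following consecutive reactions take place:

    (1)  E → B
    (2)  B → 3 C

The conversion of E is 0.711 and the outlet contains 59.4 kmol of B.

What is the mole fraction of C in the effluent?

Conversion of E: E consumed = 1ξ₁ = 0.711 × 123.4 → ξ₁ = 87.74 kmol.
B balance: n_B = 0 + 1ξ₁ − 1ξ₂ = 59.4 → ξ₂ = (1·87.74 − 59.4)/1 = 28.34 kmol.
Outlet amounts (n = n₀ + Σ ν·ξ):
  E: 123.4 − 1(87.74) = 35.66
  B: 0 + 1(87.74) − 1(28.34) = 59.4
  C: 0 + 3(28.34) = 85.01
Total out = 180.1 kmol; y_C = 85.01 / 180.1 = 0.4721.

0.472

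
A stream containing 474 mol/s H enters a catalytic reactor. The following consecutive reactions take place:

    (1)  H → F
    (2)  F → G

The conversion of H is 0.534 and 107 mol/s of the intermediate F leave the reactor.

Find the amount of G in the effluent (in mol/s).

Conversion of H: H consumed = 1ξ₁ = 0.534 × 474 → ξ₁ = 253.1 mol/s.
F balance: n_F = 0 + 1ξ₁ − 1ξ₂ = 107 → ξ₂ = (1·253.1 − 107)/1 = 146.1 mol/s.
Outlet amounts (n = n₀ + Σ ν·ξ):
  H: 474 − 1(253.1) = 220.9
  F: 0 + 1(253.1) − 1(146.1) = 107
  G: 0 + 1(146.1) = 146.1

146 mol/s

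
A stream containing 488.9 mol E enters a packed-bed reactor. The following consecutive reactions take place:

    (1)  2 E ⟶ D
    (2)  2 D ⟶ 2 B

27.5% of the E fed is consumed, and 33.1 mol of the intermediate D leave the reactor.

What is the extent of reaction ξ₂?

ξ₂ = 17.1 mol

Conversion of E: E consumed = 2ξ₁ = 0.275 × 488.9 → ξ₁ = 67.22 mol.
D balance: n_D = 0 + 1ξ₁ − 2ξ₂ = 33.1 → ξ₂ = (1·67.22 − 33.1)/2 = 17.06 mol.
Outlet amounts (n = n₀ + Σ ν·ξ):
  E: 488.9 − 2(67.22) = 354.5
  D: 0 + 1(67.22) − 2(17.06) = 33.1
  B: 0 + 2(17.06) = 34.12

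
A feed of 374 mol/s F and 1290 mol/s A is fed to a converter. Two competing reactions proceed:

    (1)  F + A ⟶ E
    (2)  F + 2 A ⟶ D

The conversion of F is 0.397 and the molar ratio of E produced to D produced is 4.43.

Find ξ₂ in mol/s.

Conversion of F: F consumed = 0.397 × 374 = 148.5 mol/s = 1ξ₁ + 1ξ₂.
Selectivity: 1ξ₁ / (1ξ₂) = 4.43 → ξ₁ = 4.43 ξ₂.
Substitute: (1·4.43 + 1) ξ₂ = 148.5 → ξ₂ = 27.34 mol/s, ξ₁ = 121.1 mol/s.
Outlet amounts (n = n₀ + Σ ν·ξ):
  F: 374 − 1(121.1) − 1(27.34) = 225.5
  A: 1290 − 1(121.1) − 2(27.34) = 1114
  E: 0 + 1(121.1) = 121.1
  D: 0 + 1(27.34) = 27.34

ξ₂ = 27.3 mol/s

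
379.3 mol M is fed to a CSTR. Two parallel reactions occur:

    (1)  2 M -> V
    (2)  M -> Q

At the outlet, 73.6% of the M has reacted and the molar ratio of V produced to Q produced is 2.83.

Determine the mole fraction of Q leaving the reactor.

0.161

Conversion of M: M consumed = 0.736 × 379.3 = 279.2 mol = 2ξ₁ + 1ξ₂.
Selectivity: 1ξ₁ / (1ξ₂) = 2.83 → ξ₁ = 2.83 ξ₂.
Substitute: (2·2.83 + 1) ξ₂ = 279.2 → ξ₂ = 41.92 mol, ξ₁ = 118.6 mol.
Outlet amounts (n = n₀ + Σ ν·ξ):
  M: 379.3 − 2(118.6) − 1(41.92) = 100.1
  V: 0 + 1(118.6) = 118.6
  Q: 0 + 1(41.92) = 41.92
Total out = 260.7 mol; y_Q = 41.92 / 260.7 = 0.1608.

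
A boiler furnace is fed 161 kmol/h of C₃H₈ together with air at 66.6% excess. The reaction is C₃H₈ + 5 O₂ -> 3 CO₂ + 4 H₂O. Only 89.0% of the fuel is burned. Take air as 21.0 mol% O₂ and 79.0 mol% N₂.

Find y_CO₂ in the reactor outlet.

Stoichiometric O₂ = 5 × 161 = 805 kmol/h; O₂ fed = 805 × 1.666 = 1341 kmol/h.
N₂ fed = 1341 × 79/21 = 5045 kmol/h.
Fuel reacted = 0.89 × 161 → ξ = 143.3 kmol/h.
Outlet (n = n₀ + ν ξ):
  C₃H₈: 161 − 1(143.3) = 17.71
  O₂: 1341 − 5(143.3) = 624.7
  N₂: 5045 (inert)
  CO₂: 0 + 3(143.3) = 429.9
  H₂O: 0 + 4(143.3) = 573.2
Total out = 6691 kmol/h; y_CO₂ = 429.9 / 6691 = 0.06425.

0.0642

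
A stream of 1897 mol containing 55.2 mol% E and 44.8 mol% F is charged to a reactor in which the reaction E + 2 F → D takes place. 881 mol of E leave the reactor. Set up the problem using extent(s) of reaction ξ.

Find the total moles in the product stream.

1560 mol

For E: n = n₀ − 1ξ → 881 = 1047 − 1ξ, giving ξ = 166.1 mol.
Outlet amounts (n = n₀ + ν ξ):
  E: 1047 − 1(166.1) = 881
  F: 849.9 − 2(166.1) = 517.6
  D: 0 + 1(166.1) = 166.1
Total out = 881 + 517.6 + 166.1 = 1565 mol.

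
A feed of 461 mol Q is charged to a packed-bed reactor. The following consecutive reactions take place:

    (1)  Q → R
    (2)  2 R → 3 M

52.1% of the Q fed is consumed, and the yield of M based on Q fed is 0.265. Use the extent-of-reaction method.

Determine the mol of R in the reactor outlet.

Conversion of Q: Q consumed = 1ξ₁ = 0.521 × 461 → ξ₁ = 240.2 mol.
Yield of M: 3ξ₂ / 461 = 0.265 → ξ₂ = 40.72 mol.
Outlet amounts (n = n₀ + Σ ν·ξ):
  Q: 461 − 1(240.2) = 220.8
  R: 0 + 1(240.2) − 2(40.72) = 158.7
  M: 0 + 3(40.72) = 122.2

159 mol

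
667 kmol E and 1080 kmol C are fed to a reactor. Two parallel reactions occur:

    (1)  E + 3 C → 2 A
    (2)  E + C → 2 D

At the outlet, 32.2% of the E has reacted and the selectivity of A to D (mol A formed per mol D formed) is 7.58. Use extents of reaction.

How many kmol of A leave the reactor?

379 kmol

Conversion of E: E consumed = 0.322 × 667 = 214.8 kmol = 1ξ₁ + 1ξ₂.
Selectivity: 2ξ₁ / (2ξ₂) = 7.58 → ξ₁ = 7.58 ξ₂.
Substitute: (1·7.58 + 1) ξ₂ = 214.8 → ξ₂ = 25.03 kmol, ξ₁ = 189.7 kmol.
Outlet amounts (n = n₀ + Σ ν·ξ):
  E: 667 − 1(189.7) − 1(25.03) = 452.2
  C: 1080 − 3(189.7) − 1(25.03) = 485.7
  A: 0 + 2(189.7) = 379.5
  D: 0 + 2(25.03) = 50.06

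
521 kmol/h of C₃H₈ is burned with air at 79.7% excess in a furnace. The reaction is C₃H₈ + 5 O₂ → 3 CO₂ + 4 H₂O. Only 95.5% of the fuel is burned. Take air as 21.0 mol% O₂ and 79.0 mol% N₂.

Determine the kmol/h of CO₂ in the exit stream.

1490 kmol/h

Stoichiometric O₂ = 5 × 521 = 2605 kmol/h; O₂ fed = 2605 × 1.797 = 4681 kmol/h.
N₂ fed = 4681 × 79/21 = 17610 kmol/h.
Fuel reacted = 0.955 × 521 → ξ = 497.6 kmol/h.
Outlet (n = n₀ + ν ξ):
  C₃H₈: 521 − 1(497.6) = 23.44
  O₂: 4681 − 5(497.6) = 2193
  N₂: 17610 (inert)
  CO₂: 0 + 3(497.6) = 1493
  H₂O: 0 + 4(497.6) = 1990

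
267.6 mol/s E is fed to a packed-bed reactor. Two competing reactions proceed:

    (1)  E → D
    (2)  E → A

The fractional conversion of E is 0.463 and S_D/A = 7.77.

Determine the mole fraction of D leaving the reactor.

Conversion of E: E consumed = 0.463 × 267.6 = 123.9 mol/s = 1ξ₁ + 1ξ₂.
Selectivity: 1ξ₁ / (1ξ₂) = 7.77 → ξ₁ = 7.77 ξ₂.
Substitute: (1·7.77 + 1) ξ₂ = 123.9 → ξ₂ = 14.13 mol/s, ξ₁ = 109.8 mol/s.
Outlet amounts (n = n₀ + Σ ν·ξ):
  E: 267.6 − 1(109.8) − 1(14.13) = 143.7
  D: 0 + 1(109.8) = 109.8
  A: 0 + 1(14.13) = 14.13
Total out = 267.6 mol/s; y_D = 109.8 / 267.6 = 0.4102.

0.41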